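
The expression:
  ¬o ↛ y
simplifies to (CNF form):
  y ∨ ¬o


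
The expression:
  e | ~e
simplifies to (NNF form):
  True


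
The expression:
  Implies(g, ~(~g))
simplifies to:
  True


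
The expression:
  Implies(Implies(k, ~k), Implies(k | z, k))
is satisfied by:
  {k: True, z: False}
  {z: False, k: False}
  {z: True, k: True}


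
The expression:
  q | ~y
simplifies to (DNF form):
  q | ~y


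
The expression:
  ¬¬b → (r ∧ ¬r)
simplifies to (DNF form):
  ¬b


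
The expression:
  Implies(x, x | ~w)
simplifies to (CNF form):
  True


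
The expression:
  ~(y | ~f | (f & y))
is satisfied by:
  {f: True, y: False}


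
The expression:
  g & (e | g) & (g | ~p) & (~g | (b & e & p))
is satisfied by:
  {p: True, e: True, b: True, g: True}


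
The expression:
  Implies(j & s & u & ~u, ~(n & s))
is always true.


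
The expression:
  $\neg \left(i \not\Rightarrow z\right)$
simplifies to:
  $z \vee \neg i$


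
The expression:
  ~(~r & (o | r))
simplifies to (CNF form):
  r | ~o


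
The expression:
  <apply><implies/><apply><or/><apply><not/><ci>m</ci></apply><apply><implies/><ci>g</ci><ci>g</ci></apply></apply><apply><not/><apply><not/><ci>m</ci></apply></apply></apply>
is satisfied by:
  {m: True}


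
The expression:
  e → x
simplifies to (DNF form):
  x ∨ ¬e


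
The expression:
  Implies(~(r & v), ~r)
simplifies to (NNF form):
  v | ~r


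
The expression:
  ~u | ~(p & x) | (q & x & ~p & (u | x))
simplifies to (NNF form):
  ~p | ~u | ~x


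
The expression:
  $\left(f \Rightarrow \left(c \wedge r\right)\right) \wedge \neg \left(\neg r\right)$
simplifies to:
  $r \wedge \left(c \vee \neg f\right)$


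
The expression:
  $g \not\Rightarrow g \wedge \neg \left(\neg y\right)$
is never true.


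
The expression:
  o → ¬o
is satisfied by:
  {o: False}


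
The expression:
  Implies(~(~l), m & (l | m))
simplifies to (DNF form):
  m | ~l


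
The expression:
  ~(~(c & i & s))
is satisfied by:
  {c: True, i: True, s: True}


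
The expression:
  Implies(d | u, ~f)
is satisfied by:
  {d: False, f: False, u: False}
  {u: True, d: False, f: False}
  {d: True, u: False, f: False}
  {u: True, d: True, f: False}
  {f: True, u: False, d: False}


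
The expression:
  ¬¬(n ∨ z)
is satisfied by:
  {n: True, z: True}
  {n: True, z: False}
  {z: True, n: False}


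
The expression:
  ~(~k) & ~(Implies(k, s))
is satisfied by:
  {k: True, s: False}


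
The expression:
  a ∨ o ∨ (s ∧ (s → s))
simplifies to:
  a ∨ o ∨ s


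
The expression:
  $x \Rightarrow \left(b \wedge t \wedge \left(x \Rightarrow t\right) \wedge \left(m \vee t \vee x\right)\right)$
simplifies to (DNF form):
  $\left(b \wedge t\right) \vee \neg x$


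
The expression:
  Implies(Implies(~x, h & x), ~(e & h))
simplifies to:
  ~e | ~h | ~x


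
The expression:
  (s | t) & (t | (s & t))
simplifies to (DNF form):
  t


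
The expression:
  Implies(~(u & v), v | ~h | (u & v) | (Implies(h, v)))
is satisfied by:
  {v: True, h: False}
  {h: False, v: False}
  {h: True, v: True}


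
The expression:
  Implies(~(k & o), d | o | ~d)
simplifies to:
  True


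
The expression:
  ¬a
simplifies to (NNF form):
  ¬a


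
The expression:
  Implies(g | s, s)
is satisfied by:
  {s: True, g: False}
  {g: False, s: False}
  {g: True, s: True}


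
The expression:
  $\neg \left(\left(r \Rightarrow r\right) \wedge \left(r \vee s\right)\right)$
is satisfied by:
  {r: False, s: False}


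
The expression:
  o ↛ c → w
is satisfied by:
  {c: True, w: True, o: False}
  {c: True, o: False, w: False}
  {w: True, o: False, c: False}
  {w: False, o: False, c: False}
  {c: True, w: True, o: True}
  {c: True, o: True, w: False}
  {w: True, o: True, c: False}


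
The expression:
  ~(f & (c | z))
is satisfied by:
  {z: False, f: False, c: False}
  {c: True, z: False, f: False}
  {z: True, c: False, f: False}
  {c: True, z: True, f: False}
  {f: True, c: False, z: False}


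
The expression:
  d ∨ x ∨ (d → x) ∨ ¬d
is always true.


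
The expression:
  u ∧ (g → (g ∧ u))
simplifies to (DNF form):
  u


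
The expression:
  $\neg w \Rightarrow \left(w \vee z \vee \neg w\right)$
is always true.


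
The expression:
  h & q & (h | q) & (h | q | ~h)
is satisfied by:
  {h: True, q: True}


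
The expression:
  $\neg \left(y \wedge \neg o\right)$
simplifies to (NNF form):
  $o \vee \neg y$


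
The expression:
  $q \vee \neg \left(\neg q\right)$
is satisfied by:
  {q: True}


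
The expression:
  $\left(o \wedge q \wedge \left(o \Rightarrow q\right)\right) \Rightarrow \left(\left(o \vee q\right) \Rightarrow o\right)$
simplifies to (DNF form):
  $\text{True}$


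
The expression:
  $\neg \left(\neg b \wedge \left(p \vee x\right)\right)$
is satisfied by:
  {b: True, p: False, x: False}
  {b: True, x: True, p: False}
  {b: True, p: True, x: False}
  {b: True, x: True, p: True}
  {x: False, p: False, b: False}


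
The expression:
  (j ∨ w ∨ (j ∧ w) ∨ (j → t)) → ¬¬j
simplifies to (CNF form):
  j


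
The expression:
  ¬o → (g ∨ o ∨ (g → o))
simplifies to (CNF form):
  True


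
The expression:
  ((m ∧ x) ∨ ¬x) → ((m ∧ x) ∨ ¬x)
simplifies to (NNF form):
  True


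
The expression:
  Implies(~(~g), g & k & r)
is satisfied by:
  {k: True, r: True, g: False}
  {k: True, r: False, g: False}
  {r: True, k: False, g: False}
  {k: False, r: False, g: False}
  {k: True, g: True, r: True}


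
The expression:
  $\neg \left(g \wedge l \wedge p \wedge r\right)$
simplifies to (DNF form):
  $\neg g \vee \neg l \vee \neg p \vee \neg r$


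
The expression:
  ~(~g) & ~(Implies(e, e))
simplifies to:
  False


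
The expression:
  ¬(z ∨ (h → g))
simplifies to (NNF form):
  h ∧ ¬g ∧ ¬z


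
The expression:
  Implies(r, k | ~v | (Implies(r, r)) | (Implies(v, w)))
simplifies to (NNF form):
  True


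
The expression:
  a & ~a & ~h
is never true.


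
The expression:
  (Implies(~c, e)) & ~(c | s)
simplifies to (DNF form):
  e & ~c & ~s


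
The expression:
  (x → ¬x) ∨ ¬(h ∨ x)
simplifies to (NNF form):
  ¬x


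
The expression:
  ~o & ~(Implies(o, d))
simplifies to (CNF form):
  False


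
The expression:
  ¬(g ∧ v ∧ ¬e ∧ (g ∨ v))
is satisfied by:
  {e: True, g: False, v: False}
  {g: False, v: False, e: False}
  {e: True, v: True, g: False}
  {v: True, g: False, e: False}
  {e: True, g: True, v: False}
  {g: True, e: False, v: False}
  {e: True, v: True, g: True}


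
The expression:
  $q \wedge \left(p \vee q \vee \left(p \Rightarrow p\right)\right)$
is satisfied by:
  {q: True}


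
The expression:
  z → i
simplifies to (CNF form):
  i ∨ ¬z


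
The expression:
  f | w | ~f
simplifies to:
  True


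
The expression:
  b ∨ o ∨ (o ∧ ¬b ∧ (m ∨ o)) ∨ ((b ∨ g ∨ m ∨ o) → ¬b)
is always true.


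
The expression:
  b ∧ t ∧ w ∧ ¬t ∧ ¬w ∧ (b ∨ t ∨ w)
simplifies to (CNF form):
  False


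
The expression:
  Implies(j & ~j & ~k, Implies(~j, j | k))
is always true.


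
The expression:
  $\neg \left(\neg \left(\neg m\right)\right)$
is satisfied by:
  {m: False}


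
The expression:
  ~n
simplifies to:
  ~n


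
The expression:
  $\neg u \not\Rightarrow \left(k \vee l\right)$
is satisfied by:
  {u: False, l: False, k: False}


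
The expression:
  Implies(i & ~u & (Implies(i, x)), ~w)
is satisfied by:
  {u: True, w: False, x: False, i: False}
  {i: False, w: False, u: False, x: False}
  {i: True, u: True, w: False, x: False}
  {i: True, w: False, u: False, x: False}
  {x: True, u: True, i: False, w: False}
  {x: True, i: False, w: False, u: False}
  {x: True, i: True, u: True, w: False}
  {x: True, i: True, w: False, u: False}
  {u: True, w: True, x: False, i: False}
  {w: True, x: False, u: False, i: False}
  {i: True, w: True, u: True, x: False}
  {i: True, w: True, x: False, u: False}
  {u: True, w: True, x: True, i: False}
  {w: True, x: True, i: False, u: False}
  {i: True, w: True, x: True, u: True}


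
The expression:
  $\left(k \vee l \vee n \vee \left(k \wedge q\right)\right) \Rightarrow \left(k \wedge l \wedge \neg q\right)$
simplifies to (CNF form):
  $\left(k \vee \neg l\right) \wedge \left(k \vee \neg n\right) \wedge \left(l \vee \neg k\right) \wedge \left(\neg l \vee \neg q\right)$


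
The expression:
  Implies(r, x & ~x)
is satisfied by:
  {r: False}


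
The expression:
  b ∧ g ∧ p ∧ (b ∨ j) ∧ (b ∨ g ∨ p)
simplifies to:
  b ∧ g ∧ p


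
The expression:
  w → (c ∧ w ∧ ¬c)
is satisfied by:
  {w: False}


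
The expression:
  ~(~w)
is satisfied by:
  {w: True}


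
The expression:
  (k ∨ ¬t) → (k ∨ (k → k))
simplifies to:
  True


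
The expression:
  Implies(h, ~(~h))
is always true.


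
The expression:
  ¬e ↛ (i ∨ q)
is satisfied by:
  {q: False, i: False, e: False}


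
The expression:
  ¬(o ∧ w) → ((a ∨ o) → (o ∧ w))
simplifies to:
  (o ∧ w) ∨ (¬a ∧ ¬o)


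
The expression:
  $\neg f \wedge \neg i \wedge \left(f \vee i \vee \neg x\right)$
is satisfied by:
  {x: False, i: False, f: False}


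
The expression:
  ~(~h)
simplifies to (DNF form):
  h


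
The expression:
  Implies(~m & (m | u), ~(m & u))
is always true.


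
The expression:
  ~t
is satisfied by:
  {t: False}


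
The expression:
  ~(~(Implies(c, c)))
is always true.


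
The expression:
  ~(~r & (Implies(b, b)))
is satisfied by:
  {r: True}


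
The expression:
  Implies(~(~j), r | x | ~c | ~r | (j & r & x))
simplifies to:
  True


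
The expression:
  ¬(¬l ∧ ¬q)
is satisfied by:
  {q: True, l: True}
  {q: True, l: False}
  {l: True, q: False}


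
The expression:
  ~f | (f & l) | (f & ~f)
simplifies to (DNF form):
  l | ~f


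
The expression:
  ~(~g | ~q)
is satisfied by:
  {g: True, q: True}


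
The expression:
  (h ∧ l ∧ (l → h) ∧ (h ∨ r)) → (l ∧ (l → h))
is always true.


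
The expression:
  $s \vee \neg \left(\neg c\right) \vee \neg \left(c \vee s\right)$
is always true.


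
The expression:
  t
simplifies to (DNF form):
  t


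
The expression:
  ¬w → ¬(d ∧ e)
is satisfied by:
  {w: True, e: False, d: False}
  {e: False, d: False, w: False}
  {w: True, d: True, e: False}
  {d: True, e: False, w: False}
  {w: True, e: True, d: False}
  {e: True, w: False, d: False}
  {w: True, d: True, e: True}


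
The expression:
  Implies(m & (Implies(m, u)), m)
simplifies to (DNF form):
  True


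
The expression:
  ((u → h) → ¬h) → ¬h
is always true.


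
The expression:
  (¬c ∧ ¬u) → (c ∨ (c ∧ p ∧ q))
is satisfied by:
  {c: True, u: True}
  {c: True, u: False}
  {u: True, c: False}


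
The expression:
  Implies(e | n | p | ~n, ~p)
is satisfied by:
  {p: False}


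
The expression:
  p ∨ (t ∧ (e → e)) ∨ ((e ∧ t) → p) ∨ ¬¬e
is always true.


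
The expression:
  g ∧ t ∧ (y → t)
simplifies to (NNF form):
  g ∧ t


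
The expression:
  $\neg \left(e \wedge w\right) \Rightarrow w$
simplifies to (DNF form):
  $w$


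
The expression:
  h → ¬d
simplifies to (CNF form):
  ¬d ∨ ¬h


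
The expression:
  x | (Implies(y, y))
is always true.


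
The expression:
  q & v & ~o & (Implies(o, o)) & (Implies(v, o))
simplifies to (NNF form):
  False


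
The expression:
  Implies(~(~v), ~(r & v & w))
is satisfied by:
  {w: False, v: False, r: False}
  {r: True, w: False, v: False}
  {v: True, w: False, r: False}
  {r: True, v: True, w: False}
  {w: True, r: False, v: False}
  {r: True, w: True, v: False}
  {v: True, w: True, r: False}


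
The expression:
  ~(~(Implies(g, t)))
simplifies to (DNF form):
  t | ~g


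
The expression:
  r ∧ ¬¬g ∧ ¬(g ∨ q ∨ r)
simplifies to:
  False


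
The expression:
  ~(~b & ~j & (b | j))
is always true.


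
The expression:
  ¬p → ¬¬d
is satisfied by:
  {d: True, p: True}
  {d: True, p: False}
  {p: True, d: False}


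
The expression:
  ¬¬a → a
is always true.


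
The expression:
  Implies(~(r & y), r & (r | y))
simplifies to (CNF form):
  r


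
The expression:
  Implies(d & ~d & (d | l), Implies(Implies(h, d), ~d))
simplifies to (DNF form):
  True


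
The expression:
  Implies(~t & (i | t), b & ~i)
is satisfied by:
  {t: True, i: False}
  {i: False, t: False}
  {i: True, t: True}


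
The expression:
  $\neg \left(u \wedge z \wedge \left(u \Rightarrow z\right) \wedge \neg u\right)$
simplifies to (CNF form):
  $\text{True}$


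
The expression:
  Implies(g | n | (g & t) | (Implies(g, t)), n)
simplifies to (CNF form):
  n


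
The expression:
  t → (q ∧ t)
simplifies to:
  q ∨ ¬t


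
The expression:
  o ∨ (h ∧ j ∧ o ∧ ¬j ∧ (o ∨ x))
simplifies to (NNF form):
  o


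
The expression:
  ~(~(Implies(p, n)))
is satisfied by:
  {n: True, p: False}
  {p: False, n: False}
  {p: True, n: True}


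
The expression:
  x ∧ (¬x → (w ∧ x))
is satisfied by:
  {x: True}


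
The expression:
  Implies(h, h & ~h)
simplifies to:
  ~h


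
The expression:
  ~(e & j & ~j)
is always true.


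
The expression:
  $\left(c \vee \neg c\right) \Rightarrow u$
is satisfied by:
  {u: True}


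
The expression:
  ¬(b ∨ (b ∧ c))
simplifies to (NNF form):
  ¬b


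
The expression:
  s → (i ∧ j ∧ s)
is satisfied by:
  {j: True, i: True, s: False}
  {j: True, i: False, s: False}
  {i: True, j: False, s: False}
  {j: False, i: False, s: False}
  {s: True, j: True, i: True}


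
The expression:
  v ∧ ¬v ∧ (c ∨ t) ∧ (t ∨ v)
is never true.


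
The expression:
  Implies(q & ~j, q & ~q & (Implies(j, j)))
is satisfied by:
  {j: True, q: False}
  {q: False, j: False}
  {q: True, j: True}


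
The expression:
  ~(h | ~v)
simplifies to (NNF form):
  v & ~h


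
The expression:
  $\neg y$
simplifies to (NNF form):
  $\neg y$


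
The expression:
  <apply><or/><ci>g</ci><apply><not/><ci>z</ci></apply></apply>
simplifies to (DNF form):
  <apply><or/><ci>g</ci><apply><not/><ci>z</ci></apply></apply>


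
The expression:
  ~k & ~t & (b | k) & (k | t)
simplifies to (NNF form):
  False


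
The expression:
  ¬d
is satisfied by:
  {d: False}


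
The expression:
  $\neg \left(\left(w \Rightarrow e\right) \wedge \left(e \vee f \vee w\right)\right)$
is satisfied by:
  {w: True, e: False, f: False}
  {w: False, e: False, f: False}
  {f: True, w: True, e: False}


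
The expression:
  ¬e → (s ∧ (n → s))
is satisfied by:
  {e: True, s: True}
  {e: True, s: False}
  {s: True, e: False}


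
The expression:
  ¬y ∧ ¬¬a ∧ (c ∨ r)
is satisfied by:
  {a: True, r: True, c: True, y: False}
  {a: True, r: True, c: False, y: False}
  {a: True, c: True, r: False, y: False}


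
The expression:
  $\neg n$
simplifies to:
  $\neg n$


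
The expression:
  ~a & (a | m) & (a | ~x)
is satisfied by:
  {m: True, x: False, a: False}


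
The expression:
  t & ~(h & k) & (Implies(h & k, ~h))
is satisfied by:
  {t: True, h: False, k: False}
  {t: True, k: True, h: False}
  {t: True, h: True, k: False}


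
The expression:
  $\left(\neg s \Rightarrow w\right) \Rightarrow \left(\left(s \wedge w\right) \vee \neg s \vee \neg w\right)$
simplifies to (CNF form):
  $\text{True}$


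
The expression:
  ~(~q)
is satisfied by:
  {q: True}


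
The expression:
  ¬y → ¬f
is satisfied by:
  {y: True, f: False}
  {f: False, y: False}
  {f: True, y: True}


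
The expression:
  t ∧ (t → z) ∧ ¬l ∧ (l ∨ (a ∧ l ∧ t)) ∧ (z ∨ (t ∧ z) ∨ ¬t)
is never true.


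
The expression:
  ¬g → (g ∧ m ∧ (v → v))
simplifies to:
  g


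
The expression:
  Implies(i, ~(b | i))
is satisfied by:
  {i: False}


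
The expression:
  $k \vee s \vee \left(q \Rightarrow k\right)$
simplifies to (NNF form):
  $k \vee s \vee \neg q$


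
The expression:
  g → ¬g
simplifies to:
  ¬g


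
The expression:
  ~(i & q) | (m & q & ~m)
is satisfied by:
  {q: False, i: False}
  {i: True, q: False}
  {q: True, i: False}


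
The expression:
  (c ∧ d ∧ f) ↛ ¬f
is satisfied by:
  {c: True, d: True, f: True}


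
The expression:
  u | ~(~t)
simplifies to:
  t | u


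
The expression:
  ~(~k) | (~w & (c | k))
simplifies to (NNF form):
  k | (c & ~w)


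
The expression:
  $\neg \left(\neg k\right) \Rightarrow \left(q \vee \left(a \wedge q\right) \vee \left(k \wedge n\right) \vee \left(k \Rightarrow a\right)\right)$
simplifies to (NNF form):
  $a \vee n \vee q \vee \neg k$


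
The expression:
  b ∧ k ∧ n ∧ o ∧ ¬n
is never true.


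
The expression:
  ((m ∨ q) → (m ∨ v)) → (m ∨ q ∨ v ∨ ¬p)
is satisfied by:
  {m: True, q: True, v: True, p: False}
  {m: True, q: True, p: False, v: False}
  {m: True, v: True, p: False, q: False}
  {m: True, p: False, v: False, q: False}
  {q: True, v: True, p: False, m: False}
  {q: True, p: False, v: False, m: False}
  {v: True, q: False, p: False, m: False}
  {q: False, p: False, v: False, m: False}
  {q: True, m: True, p: True, v: True}
  {q: True, m: True, p: True, v: False}
  {m: True, p: True, v: True, q: False}
  {m: True, p: True, q: False, v: False}
  {v: True, p: True, q: True, m: False}
  {p: True, q: True, m: False, v: False}
  {p: True, v: True, m: False, q: False}


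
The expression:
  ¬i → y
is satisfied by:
  {i: True, y: True}
  {i: True, y: False}
  {y: True, i: False}


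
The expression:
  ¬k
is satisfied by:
  {k: False}


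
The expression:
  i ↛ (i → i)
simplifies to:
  False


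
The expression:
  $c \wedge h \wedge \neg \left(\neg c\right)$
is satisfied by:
  {h: True, c: True}


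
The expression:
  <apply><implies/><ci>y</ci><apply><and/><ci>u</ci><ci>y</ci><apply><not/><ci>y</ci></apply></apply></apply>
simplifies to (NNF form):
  <apply><not/><ci>y</ci></apply>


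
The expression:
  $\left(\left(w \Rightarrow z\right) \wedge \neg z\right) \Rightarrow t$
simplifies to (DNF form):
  $t \vee w \vee z$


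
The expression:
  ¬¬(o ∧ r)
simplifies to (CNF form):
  o ∧ r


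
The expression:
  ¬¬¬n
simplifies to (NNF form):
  ¬n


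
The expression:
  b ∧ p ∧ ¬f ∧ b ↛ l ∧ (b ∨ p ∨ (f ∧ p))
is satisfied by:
  {p: True, b: True, f: False, l: False}


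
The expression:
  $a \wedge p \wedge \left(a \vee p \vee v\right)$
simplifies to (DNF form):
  $a \wedge p$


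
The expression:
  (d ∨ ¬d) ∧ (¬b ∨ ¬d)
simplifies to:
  ¬b ∨ ¬d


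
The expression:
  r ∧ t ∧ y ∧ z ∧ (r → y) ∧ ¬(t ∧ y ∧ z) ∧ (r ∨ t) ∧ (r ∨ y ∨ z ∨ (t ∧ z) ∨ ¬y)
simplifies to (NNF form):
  False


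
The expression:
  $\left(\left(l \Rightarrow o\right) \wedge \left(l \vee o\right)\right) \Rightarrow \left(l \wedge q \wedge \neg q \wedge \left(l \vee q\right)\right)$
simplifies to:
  $\neg o$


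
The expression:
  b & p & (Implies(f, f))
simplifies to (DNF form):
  b & p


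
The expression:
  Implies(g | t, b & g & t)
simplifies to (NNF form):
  (b | ~t) & (g | ~t) & (t | ~g)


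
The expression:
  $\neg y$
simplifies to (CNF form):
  $\neg y$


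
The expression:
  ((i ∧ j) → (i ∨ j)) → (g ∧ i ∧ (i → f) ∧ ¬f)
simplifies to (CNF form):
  False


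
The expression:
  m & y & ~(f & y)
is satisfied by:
  {m: True, y: True, f: False}


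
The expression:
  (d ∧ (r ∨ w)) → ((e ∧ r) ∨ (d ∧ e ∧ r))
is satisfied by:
  {e: True, w: False, d: False, r: False}
  {r: False, w: False, e: False, d: False}
  {r: True, e: True, w: False, d: False}
  {r: True, w: False, e: False, d: False}
  {e: True, w: True, r: False, d: False}
  {w: True, r: False, e: False, d: False}
  {r: True, e: True, w: True, d: False}
  {r: True, w: True, e: False, d: False}
  {d: True, e: True, r: False, w: False}
  {d: True, r: False, w: False, e: False}
  {d: True, e: True, r: True, w: False}
  {d: True, r: True, w: True, e: True}


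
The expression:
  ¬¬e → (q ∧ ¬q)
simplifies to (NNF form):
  ¬e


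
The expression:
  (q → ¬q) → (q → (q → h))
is always true.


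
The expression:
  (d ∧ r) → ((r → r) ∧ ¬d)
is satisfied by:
  {d: False, r: False}
  {r: True, d: False}
  {d: True, r: False}


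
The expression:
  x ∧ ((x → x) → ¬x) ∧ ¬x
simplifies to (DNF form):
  False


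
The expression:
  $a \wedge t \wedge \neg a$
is never true.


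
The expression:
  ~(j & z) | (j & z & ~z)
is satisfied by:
  {z: False, j: False}
  {j: True, z: False}
  {z: True, j: False}


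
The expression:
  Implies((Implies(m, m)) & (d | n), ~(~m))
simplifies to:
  m | (~d & ~n)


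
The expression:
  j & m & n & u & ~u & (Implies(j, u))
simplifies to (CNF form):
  False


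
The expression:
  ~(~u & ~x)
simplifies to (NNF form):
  u | x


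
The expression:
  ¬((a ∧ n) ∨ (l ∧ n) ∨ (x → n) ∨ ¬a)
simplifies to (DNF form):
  a ∧ x ∧ ¬n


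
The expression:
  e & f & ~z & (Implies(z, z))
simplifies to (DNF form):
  e & f & ~z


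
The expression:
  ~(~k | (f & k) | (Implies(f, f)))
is never true.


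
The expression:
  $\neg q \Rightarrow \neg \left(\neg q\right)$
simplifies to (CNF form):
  $q$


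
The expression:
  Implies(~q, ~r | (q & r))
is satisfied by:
  {q: True, r: False}
  {r: False, q: False}
  {r: True, q: True}


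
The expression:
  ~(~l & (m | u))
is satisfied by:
  {l: True, m: False, u: False}
  {l: True, u: True, m: False}
  {l: True, m: True, u: False}
  {l: True, u: True, m: True}
  {u: False, m: False, l: False}


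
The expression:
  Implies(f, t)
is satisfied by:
  {t: True, f: False}
  {f: False, t: False}
  {f: True, t: True}


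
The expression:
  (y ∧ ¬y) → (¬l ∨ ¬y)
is always true.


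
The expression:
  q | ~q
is always true.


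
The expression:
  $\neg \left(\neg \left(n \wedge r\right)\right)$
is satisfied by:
  {r: True, n: True}


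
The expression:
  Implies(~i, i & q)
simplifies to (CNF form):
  i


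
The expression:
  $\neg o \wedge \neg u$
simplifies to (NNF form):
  $\neg o \wedge \neg u$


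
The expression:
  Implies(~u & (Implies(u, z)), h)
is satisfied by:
  {u: True, h: True}
  {u: True, h: False}
  {h: True, u: False}


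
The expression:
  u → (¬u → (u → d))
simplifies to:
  True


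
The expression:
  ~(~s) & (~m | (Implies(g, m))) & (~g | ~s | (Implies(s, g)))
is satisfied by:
  {s: True}


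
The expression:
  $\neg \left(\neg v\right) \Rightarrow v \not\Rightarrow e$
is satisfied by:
  {v: False, e: False}
  {e: True, v: False}
  {v: True, e: False}


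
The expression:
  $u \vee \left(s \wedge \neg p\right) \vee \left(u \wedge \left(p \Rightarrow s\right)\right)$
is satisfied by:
  {u: True, s: True, p: False}
  {u: True, p: False, s: False}
  {u: True, s: True, p: True}
  {u: True, p: True, s: False}
  {s: True, p: False, u: False}


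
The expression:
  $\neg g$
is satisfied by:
  {g: False}


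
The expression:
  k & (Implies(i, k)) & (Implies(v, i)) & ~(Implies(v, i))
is never true.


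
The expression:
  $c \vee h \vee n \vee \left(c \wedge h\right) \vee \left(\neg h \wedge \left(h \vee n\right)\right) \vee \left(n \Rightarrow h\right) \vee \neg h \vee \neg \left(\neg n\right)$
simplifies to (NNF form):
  $\text{True}$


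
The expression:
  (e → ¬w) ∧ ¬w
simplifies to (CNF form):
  ¬w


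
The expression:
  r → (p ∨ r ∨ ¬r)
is always true.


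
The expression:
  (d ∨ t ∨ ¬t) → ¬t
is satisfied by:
  {t: False}


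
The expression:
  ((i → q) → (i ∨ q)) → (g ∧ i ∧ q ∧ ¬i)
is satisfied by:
  {q: False, i: False}


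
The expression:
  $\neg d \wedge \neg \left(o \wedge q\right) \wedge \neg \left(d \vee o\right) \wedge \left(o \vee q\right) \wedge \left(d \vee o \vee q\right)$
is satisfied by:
  {q: True, d: False, o: False}


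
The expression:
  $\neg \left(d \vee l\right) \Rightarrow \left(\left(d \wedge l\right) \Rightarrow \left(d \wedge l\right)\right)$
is always true.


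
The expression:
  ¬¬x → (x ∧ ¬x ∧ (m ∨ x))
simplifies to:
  ¬x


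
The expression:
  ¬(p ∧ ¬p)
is always true.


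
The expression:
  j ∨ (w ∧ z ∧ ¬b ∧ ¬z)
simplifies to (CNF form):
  j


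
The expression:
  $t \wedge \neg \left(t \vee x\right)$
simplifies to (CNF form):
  $\text{False}$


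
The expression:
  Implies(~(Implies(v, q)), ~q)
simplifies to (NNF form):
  True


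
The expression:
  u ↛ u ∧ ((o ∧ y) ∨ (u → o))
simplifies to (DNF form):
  False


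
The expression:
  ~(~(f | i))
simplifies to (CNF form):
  f | i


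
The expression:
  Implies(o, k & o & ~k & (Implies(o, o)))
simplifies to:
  ~o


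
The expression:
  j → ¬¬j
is always true.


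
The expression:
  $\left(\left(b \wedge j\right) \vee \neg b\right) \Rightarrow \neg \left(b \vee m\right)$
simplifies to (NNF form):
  $\left(b \wedge \neg j\right) \vee \left(\neg b \wedge \neg m\right)$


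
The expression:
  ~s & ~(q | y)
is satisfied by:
  {q: False, y: False, s: False}


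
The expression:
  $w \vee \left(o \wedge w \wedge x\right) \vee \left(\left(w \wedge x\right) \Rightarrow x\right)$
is always true.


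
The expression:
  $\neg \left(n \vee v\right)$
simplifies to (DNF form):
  $\neg n \wedge \neg v$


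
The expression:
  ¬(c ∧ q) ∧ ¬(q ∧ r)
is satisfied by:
  {c: False, q: False, r: False}
  {r: True, c: False, q: False}
  {c: True, r: False, q: False}
  {r: True, c: True, q: False}
  {q: True, r: False, c: False}


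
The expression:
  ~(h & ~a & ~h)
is always true.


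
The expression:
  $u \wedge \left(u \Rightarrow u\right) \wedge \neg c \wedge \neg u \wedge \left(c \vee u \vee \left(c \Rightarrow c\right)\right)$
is never true.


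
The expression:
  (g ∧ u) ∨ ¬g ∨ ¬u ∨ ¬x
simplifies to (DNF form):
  True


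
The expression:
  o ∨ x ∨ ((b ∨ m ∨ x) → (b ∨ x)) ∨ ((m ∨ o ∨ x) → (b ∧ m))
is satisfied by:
  {x: True, b: True, o: True, m: False}
  {x: True, b: True, m: False, o: False}
  {x: True, o: True, m: False, b: False}
  {x: True, m: False, o: False, b: False}
  {b: True, o: True, m: False, x: False}
  {b: True, m: False, o: False, x: False}
  {o: True, b: False, m: False, x: False}
  {b: False, m: False, o: False, x: False}
  {b: True, x: True, m: True, o: True}
  {b: True, x: True, m: True, o: False}
  {x: True, m: True, o: True, b: False}
  {x: True, m: True, b: False, o: False}
  {o: True, m: True, b: True, x: False}
  {m: True, b: True, x: False, o: False}
  {m: True, o: True, x: False, b: False}


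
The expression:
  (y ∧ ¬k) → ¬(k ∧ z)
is always true.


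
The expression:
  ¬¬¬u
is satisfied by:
  {u: False}


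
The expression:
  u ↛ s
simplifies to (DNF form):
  u ∧ ¬s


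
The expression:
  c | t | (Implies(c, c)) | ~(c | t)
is always true.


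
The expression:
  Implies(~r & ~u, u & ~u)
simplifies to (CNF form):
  r | u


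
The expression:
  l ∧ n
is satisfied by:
  {n: True, l: True}


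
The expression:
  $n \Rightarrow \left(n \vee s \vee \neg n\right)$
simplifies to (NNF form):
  $\text{True}$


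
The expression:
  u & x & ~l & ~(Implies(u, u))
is never true.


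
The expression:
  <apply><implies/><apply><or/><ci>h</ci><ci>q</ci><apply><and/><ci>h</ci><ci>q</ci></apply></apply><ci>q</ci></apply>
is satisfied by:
  {q: True, h: False}
  {h: False, q: False}
  {h: True, q: True}


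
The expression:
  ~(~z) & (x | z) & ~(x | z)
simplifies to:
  False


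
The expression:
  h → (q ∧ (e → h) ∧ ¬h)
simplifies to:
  ¬h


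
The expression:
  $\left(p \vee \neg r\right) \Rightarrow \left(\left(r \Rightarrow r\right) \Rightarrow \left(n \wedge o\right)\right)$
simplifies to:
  $\left(n \vee r\right) \wedge \left(n \vee \neg p\right) \wedge \left(o \vee r\right) \wedge \left(o \vee \neg p\right)$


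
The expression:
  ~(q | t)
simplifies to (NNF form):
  ~q & ~t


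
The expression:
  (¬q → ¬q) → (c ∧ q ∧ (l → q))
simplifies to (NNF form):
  c ∧ q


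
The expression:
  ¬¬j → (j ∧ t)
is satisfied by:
  {t: True, j: False}
  {j: False, t: False}
  {j: True, t: True}


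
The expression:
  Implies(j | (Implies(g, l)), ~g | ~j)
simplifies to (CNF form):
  ~g | ~j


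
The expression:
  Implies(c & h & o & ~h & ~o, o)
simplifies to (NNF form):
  True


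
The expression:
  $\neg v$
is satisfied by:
  {v: False}


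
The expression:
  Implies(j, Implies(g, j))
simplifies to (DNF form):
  True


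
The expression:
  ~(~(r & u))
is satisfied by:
  {r: True, u: True}


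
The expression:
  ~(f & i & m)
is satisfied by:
  {m: False, i: False, f: False}
  {f: True, m: False, i: False}
  {i: True, m: False, f: False}
  {f: True, i: True, m: False}
  {m: True, f: False, i: False}
  {f: True, m: True, i: False}
  {i: True, m: True, f: False}


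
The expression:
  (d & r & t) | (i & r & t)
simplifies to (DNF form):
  (d & r & t) | (i & r & t)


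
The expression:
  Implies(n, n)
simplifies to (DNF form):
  True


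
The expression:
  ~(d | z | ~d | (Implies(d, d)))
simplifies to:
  False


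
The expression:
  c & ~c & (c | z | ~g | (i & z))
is never true.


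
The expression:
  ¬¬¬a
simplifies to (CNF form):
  ¬a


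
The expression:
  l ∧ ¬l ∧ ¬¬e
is never true.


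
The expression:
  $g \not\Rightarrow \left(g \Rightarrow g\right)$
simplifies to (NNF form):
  $\text{False}$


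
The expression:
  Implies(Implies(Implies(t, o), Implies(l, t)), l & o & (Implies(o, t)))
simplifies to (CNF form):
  l & (o | ~t)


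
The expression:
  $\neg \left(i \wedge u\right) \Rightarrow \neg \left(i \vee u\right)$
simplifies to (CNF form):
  $\left(i \vee \neg i\right) \wedge \left(i \vee \neg u\right) \wedge \left(u \vee \neg i\right) \wedge \left(u \vee \neg u\right)$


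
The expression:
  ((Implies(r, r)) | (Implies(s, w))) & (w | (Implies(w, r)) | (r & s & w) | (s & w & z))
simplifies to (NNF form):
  True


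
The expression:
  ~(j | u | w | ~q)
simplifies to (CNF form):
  q & ~j & ~u & ~w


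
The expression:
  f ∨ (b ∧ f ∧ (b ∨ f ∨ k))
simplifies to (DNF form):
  f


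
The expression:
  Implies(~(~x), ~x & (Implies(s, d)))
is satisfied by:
  {x: False}


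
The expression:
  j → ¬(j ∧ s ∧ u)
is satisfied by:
  {s: False, u: False, j: False}
  {j: True, s: False, u: False}
  {u: True, s: False, j: False}
  {j: True, u: True, s: False}
  {s: True, j: False, u: False}
  {j: True, s: True, u: False}
  {u: True, s: True, j: False}


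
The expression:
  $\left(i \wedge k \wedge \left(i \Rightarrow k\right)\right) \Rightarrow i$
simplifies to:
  $\text{True}$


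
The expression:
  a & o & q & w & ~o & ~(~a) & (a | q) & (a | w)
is never true.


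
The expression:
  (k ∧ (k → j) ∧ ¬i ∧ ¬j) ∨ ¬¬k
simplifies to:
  k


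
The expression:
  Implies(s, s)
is always true.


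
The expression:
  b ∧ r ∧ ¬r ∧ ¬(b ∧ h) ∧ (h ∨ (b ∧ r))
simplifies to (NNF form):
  False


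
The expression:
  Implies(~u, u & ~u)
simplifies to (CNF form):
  u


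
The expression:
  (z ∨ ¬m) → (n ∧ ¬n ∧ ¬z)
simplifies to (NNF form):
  m ∧ ¬z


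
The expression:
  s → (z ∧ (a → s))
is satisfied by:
  {z: True, s: False}
  {s: False, z: False}
  {s: True, z: True}


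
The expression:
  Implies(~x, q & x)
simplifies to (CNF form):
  x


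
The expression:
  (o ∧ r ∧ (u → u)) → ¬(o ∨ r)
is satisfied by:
  {o: False, r: False}
  {r: True, o: False}
  {o: True, r: False}


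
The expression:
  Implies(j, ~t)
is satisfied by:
  {t: False, j: False}
  {j: True, t: False}
  {t: True, j: False}


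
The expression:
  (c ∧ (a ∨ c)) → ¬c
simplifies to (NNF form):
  ¬c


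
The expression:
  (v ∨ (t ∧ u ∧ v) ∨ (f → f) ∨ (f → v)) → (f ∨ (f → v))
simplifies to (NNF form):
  True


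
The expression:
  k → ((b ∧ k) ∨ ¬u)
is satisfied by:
  {b: True, u: False, k: False}
  {u: False, k: False, b: False}
  {b: True, k: True, u: False}
  {k: True, u: False, b: False}
  {b: True, u: True, k: False}
  {u: True, b: False, k: False}
  {b: True, k: True, u: True}


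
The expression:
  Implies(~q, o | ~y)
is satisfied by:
  {q: True, o: True, y: False}
  {q: True, o: False, y: False}
  {o: True, q: False, y: False}
  {q: False, o: False, y: False}
  {y: True, q: True, o: True}
  {y: True, q: True, o: False}
  {y: True, o: True, q: False}


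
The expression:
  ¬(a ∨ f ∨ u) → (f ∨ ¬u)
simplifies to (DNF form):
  True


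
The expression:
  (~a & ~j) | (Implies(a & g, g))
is always true.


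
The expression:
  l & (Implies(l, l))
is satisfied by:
  {l: True}


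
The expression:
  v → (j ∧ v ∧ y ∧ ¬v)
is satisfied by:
  {v: False}


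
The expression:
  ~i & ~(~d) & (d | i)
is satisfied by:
  {d: True, i: False}


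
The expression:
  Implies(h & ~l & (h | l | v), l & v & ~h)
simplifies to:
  l | ~h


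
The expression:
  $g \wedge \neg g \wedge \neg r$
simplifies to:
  $\text{False}$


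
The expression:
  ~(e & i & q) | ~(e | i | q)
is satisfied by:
  {e: False, q: False, i: False}
  {i: True, e: False, q: False}
  {q: True, e: False, i: False}
  {i: True, q: True, e: False}
  {e: True, i: False, q: False}
  {i: True, e: True, q: False}
  {q: True, e: True, i: False}


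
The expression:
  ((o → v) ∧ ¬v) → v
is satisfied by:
  {o: True, v: True}
  {o: True, v: False}
  {v: True, o: False}


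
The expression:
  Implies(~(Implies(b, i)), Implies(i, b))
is always true.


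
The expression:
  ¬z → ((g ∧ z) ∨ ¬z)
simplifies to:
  True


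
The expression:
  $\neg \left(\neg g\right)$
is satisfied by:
  {g: True}


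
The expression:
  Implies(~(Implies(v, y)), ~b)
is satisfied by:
  {y: True, v: False, b: False}
  {v: False, b: False, y: False}
  {y: True, b: True, v: False}
  {b: True, v: False, y: False}
  {y: True, v: True, b: False}
  {v: True, y: False, b: False}
  {y: True, b: True, v: True}


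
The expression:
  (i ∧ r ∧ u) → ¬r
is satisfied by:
  {u: False, i: False, r: False}
  {r: True, u: False, i: False}
  {i: True, u: False, r: False}
  {r: True, i: True, u: False}
  {u: True, r: False, i: False}
  {r: True, u: True, i: False}
  {i: True, u: True, r: False}


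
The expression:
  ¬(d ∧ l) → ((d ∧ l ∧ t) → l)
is always true.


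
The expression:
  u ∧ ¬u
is never true.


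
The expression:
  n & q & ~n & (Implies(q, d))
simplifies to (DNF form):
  False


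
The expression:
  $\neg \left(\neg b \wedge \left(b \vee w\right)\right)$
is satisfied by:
  {b: True, w: False}
  {w: False, b: False}
  {w: True, b: True}


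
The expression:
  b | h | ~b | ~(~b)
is always true.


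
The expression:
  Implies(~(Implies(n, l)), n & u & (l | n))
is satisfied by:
  {l: True, u: True, n: False}
  {l: True, u: False, n: False}
  {u: True, l: False, n: False}
  {l: False, u: False, n: False}
  {n: True, l: True, u: True}
  {n: True, l: True, u: False}
  {n: True, u: True, l: False}


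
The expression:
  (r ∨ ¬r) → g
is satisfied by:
  {g: True}


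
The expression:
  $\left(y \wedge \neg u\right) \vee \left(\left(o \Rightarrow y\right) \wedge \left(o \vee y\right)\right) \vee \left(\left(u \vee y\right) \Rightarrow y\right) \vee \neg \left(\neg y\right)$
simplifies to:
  $y \vee \neg u$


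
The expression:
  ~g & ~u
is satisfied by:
  {g: False, u: False}


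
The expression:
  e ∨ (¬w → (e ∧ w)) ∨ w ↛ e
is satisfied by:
  {e: True, w: True}
  {e: True, w: False}
  {w: True, e: False}


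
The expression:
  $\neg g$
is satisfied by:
  {g: False}


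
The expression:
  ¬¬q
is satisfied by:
  {q: True}


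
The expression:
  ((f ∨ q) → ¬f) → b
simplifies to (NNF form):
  b ∨ f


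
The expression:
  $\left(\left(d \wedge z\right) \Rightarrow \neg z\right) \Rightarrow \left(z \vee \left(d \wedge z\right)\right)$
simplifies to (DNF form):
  $z$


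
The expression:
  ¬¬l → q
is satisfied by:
  {q: True, l: False}
  {l: False, q: False}
  {l: True, q: True}


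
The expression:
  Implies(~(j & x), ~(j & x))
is always true.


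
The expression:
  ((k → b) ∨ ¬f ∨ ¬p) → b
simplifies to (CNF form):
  (b ∨ f) ∧ (b ∨ k) ∧ (b ∨ p)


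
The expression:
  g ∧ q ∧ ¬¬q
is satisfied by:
  {g: True, q: True}


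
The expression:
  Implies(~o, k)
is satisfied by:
  {k: True, o: True}
  {k: True, o: False}
  {o: True, k: False}


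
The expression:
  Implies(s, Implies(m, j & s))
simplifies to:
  j | ~m | ~s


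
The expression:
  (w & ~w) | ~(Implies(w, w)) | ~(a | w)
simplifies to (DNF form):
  ~a & ~w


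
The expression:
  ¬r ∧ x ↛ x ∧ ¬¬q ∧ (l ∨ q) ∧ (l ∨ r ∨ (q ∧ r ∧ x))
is never true.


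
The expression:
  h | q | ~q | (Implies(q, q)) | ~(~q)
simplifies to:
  True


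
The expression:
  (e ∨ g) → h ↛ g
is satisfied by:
  {h: True, g: False, e: False}
  {g: False, e: False, h: False}
  {h: True, e: True, g: False}


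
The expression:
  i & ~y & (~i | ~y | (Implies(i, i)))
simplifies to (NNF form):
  i & ~y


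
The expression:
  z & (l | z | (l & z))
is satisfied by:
  {z: True}


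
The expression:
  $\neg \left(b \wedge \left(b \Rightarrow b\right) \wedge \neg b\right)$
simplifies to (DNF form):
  $\text{True}$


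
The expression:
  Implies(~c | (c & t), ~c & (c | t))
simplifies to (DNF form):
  (c & ~t) | (t & ~c)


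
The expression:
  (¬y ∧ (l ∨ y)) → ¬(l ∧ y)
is always true.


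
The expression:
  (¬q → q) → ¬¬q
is always true.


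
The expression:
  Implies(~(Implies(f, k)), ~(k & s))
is always true.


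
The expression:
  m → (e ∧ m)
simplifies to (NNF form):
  e ∨ ¬m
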